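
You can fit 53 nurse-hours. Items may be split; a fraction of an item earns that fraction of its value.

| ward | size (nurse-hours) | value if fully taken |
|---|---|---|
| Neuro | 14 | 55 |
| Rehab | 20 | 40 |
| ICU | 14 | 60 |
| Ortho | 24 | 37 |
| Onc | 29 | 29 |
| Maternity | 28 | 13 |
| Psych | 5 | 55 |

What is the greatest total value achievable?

210

Sort by value density: Psych 55/5≈11, ICU 60/14≈4.29, Neuro 55/14≈3.93, Rehab 40/20≈2, Ortho 37/24≈1.54, Onc 29/29≈1, Maternity 13/28≈0.464.
Take all of Psych (5 nurse-hours, value 55) → 48 nurse-hours left.
Take all of ICU (14 nurse-hours, value 60) → 34 nurse-hours left.
Neuro: take in full, 14 nurse-hours for value 55 → 20 left.
Take all of Rehab (20 nurse-hours, value 40) → 0 nurse-hours left.
Total value = 210.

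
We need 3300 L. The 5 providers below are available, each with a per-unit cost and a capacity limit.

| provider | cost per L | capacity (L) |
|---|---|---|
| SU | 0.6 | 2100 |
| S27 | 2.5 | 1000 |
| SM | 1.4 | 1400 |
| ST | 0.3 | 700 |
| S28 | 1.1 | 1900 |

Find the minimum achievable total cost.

2020

Fill from the cheapest provider first.
ST (0.3): use full 700 ; 2600 L to go.
Take 2100 from SU at 0.6 ; need 500 more.
S28 at 1.1: take 500 of its 1900 ; requirement met.
SM, S27: unused.
Cost = 700×0.3 + 2100×0.6 + 500×1.1 = 2020.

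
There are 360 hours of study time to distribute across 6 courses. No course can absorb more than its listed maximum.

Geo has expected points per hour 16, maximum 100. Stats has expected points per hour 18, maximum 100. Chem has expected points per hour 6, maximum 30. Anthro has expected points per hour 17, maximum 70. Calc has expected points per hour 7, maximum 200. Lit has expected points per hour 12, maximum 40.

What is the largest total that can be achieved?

5420

Rank by expected points per hour: Stats 18 > Anthro 17 > Geo 16 > Lit 12 > Calc 7 > Chem 6.
Give Stats 100 to hit its cap of 100 → 260 left.
Give Anthro 70 to hit its cap of 70 → 190 left.
Geo: +100 to 100 (cap) → 90 left.
Give Lit 40 to hit its cap of 40 → 50 left.
Only 50 left; Calc takes them to reach 50.
Total = 16×100 + 18×100 + 17×70 + 7×50 + 12×40 = 5420.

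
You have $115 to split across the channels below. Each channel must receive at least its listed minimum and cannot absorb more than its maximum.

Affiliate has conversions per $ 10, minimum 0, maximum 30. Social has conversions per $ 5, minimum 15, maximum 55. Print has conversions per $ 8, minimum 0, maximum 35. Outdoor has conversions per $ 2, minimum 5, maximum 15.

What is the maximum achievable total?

815

Meeting every minimum uses 0+15+0+5 = 20 $, leaving 95.
Rank by conversions per $: Affiliate 10 > Print 8 > Social 5 > Outdoor 2.
Affiliate: +30 to 30 (cap) → 65 left.
Print takes 35 more to reach its cap of 35 → 30 left.
Only 30 left; Social takes them to reach 45.
Total = 10×30 + 5×45 + 8×35 + 2×5 = 815.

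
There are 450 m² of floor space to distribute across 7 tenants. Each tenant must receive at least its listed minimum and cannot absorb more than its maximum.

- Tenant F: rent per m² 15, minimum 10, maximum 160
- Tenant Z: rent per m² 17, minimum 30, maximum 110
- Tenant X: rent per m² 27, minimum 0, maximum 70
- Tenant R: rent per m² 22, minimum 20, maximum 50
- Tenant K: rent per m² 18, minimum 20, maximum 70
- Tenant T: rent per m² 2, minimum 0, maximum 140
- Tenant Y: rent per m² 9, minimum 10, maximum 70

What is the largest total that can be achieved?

Meeting every minimum uses 10+30+0+20+20+0+10 = 90 m², leaving 360.
Highest rent per m² first: Tenant X 27 > Tenant R 22 > Tenant K 18 > Tenant Z 17 > Tenant F 15 > Tenant Y 9 > Tenant T 2.
Tenant X: +70 to 70 (cap) — 290 left.
Give Tenant R 30 more to hit its cap of 50 — 260 left.
Give Tenant K 50 more to hit its cap of 70 — 210 left.
Give Tenant Z 80 more to hit its cap of 110 — 130 left.
Only 130 left; Tenant F takes them to reach 140.
Total = 15×140 + 17×110 + 27×70 + 22×50 + 18×70 + 9×10 = 8310.

8310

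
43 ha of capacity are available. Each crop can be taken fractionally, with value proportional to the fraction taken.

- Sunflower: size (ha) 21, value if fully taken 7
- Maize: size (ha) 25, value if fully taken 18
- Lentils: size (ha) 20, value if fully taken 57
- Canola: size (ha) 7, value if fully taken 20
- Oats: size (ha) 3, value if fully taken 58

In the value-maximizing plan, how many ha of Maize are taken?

Sort by value density: Oats 58/3≈19.3, Canola 20/7≈2.86, Lentils 57/20≈2.85, Maize 18/25≈0.72, Sunflower 7/21≈0.333.
All 3 ha of Oats fit (value 58) → 40 remain.
Canola: take in full, 7 ha for value 20 → 33 left.
All 20 ha of Lentils fit (value 57) → 13 remain.
13 ha left: a 13/25 share of Maize gives 18×13/25 = 9.36.

13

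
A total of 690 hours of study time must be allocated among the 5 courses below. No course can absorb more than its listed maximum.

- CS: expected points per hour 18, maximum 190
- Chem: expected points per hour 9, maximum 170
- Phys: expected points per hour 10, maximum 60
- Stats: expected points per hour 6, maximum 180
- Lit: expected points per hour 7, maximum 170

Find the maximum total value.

Rank by expected points per hour: CS 18 > Phys 10 > Chem 9 > Lit 7 > Stats 6.
CS: +190 to 190 (cap) — 500 left.
Phys takes 60 to reach its cap of 60 — 440 left.
Give Chem 170 to hit its cap of 170 — 270 left.
Lit takes 170 to reach its cap of 170 — 100 left.
Stats has room for 180 but only 100 remain, so it gets 100.
Total = 18×190 + 9×170 + 10×60 + 6×100 + 7×170 = 7340.

7340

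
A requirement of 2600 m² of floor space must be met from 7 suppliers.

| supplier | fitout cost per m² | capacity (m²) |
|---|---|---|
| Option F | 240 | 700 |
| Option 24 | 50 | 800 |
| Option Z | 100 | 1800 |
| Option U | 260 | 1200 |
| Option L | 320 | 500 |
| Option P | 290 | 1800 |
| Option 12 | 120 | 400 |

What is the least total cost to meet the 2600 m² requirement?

Fill from the cheapest supplier first.
Option 24 (50): use full 800 ; 1800 m² to go.
Option Z at 100: take all 1800 m² ; 0 still needed.
Option 12, Option F, Option U, Option P, Option L: unused.
Cost = 800×50 + 1800×100 = 220000.

220000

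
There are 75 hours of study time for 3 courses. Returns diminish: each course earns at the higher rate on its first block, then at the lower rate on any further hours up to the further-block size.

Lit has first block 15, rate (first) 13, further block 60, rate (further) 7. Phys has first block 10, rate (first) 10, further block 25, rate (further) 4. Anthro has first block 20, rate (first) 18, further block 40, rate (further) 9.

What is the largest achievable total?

925

Rank every tier by rate: Anthro/T1 18 > Lit/T1 13 > Phys/T1 10 > Anthro/T2 9 > Lit/T2 7 > Phys/T2 4.
Anthro/T1 (18): +20 ; 55 left.
Fill Lit T1 block (15 at 13) ; 40 left.
Phys/T1 (10): +10 ; 30 left.
Anthro T2 at 9: only 30 left, fill 30.
Total = 18×20 + 13×15 + 10×10 + 9×30 = 925.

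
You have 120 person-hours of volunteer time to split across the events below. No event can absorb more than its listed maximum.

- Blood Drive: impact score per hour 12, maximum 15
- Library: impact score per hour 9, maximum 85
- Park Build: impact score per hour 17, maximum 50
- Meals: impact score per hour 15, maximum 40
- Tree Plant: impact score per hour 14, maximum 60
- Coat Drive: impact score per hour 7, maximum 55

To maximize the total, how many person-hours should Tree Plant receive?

Rank by impact score per hour: Park Build 17 > Meals 15 > Tree Plant 14 > Blood Drive 12 > Library 9 > Coat Drive 7.
Give Park Build 50 to hit its cap of 50 ; 70 left.
Meals: +40 to 40 (cap) ; 30 left.
Only 30 left; Tree Plant takes them to reach 30.

30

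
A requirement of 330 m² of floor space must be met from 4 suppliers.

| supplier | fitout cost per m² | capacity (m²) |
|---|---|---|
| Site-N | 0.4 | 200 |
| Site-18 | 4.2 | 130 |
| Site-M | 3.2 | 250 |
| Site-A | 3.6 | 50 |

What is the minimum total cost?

496

Fill from the cheapest supplier first.
Take 200 from Site-N at 0.4 → need 130 more.
Take 130 from Site-M at 3.2 to finish.
Site-A, Site-18: unused.
Cost = 200×0.4 + 130×3.2 = 496.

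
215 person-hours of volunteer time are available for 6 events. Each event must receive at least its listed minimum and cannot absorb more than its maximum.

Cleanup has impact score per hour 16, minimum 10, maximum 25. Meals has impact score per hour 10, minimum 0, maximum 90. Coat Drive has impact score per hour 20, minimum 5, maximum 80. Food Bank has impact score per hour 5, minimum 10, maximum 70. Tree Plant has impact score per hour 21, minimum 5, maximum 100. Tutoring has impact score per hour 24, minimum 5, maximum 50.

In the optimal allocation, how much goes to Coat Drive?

45

Meeting every minimum uses 10+0+5+10+5+5 = 35 person-hours, leaving 180.
Order the events by impact score per hour: Tutoring 24 > Tree Plant 21 > Coat Drive 20 > Cleanup 16 > Meals 10 > Food Bank 5.
Give Tutoring 45 more to hit its cap of 50 → 135 left.
Tree Plant takes 95 more to reach its cap of 100 → 40 left.
Coat Drive: +40 (room for 75) → 45. Pool exhausted.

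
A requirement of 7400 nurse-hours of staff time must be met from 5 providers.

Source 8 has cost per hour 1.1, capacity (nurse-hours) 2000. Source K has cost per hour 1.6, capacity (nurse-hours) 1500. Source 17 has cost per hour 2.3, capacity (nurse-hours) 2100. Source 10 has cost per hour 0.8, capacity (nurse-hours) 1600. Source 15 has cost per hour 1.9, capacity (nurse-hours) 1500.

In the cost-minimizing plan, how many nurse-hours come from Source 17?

Use providers in increasing cost order.
Source 10 (0.8): use full 1600 → 5800 nurse-hours to go.
Source 8 at 1.1: take all 2000 nurse-hours → 3800 still needed.
Source K at 1.6: take all 1500 nurse-hours → 2300 still needed.
Source 15 at 1.9: take all 1500 nurse-hours → 800 still needed.
Source 17 (2.3): take the remaining 800 → done.

800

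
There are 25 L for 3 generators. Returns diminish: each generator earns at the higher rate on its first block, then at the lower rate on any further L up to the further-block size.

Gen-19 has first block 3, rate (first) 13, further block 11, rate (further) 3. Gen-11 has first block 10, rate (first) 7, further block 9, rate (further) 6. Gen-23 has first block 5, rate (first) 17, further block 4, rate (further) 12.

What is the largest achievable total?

260

Rank every tier by rate: Gen-23/first 17 > Gen-19/first 13 > Gen-23/second 12 > Gen-11/first 7 > Gen-11/second 6 > Gen-19/second 3.
Gen-23/first (17): +5 → 20 left.
Gen-19 first at 13: fill all 3 → 17 left.
Gen-23 second at 12: fill all 4 → 13 left.
Gen-11/first (7): +10 → 3 left.
Gen-11 second at 6: only 3 left, fill 3.
Total = 17×5 + 13×3 + 12×4 + 7×10 + 6×3 = 260.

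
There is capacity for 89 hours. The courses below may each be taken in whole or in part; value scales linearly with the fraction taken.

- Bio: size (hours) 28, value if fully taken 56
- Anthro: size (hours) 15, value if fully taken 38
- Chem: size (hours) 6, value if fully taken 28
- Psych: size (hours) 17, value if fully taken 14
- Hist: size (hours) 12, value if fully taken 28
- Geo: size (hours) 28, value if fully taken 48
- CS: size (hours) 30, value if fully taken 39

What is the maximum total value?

Rank by value-to-size ratio: Chem 28/6≈4.67, Anthro 38/15≈2.53, Hist 28/12≈2.33, Bio 56/28≈2, Geo 48/28≈1.71, CS 39/30≈1.3, Psych 14/17≈0.824.
Take all of Chem (6 hours, value 28) — 83 hours left.
Take all of Anthro (15 hours, value 38) — 68 hours left.
Hist: take in full, 12 hours for value 28 — 56 left.
Take all of Bio (28 hours, value 56) — 28 hours left.
All 28 hours of Geo fit (value 48) — 0 remain.
Total value = 198.

198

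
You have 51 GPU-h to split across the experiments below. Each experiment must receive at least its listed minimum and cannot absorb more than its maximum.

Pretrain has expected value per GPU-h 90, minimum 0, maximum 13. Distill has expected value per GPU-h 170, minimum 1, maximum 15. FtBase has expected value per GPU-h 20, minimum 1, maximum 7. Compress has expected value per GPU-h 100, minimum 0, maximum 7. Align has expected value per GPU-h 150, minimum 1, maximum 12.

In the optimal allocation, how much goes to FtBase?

4

Meeting every minimum uses 0+1+1+0+1 = 3 GPU-h, leaving 48.
Highest expected value per GPU-h first: Distill 170 > Align 150 > Compress 100 > Pretrain 90 > FtBase 20.
Distill: +14 to 15 (cap) — 34 left.
Give Align 11 more to hit its cap of 12 — 23 left.
Give Compress 7 more to hit its cap of 7 — 16 left.
Pretrain takes 13 more to reach its cap of 13 — 3 left.
FtBase has room for 6 more but only 3 remain, so it gets 4.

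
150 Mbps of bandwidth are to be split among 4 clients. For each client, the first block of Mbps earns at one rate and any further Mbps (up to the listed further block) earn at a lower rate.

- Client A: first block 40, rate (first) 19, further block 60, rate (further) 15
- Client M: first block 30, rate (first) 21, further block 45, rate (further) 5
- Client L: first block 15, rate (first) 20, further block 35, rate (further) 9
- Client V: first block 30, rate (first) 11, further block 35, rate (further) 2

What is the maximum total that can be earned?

Rank every tier by rate: Client M/first 21 > Client L/first 20 > Client A/first 19 > Client A/second 15 > Client V/first 11 > Client L/second 9 > Client M/second 5 > Client V/second 2.
Client M/first (21): +30 ; 120 left.
Client L/first (20): +15 ; 105 left.
Fill Client A first block (40 at 19) ; 65 left.
Client A/second (15): +60 ; 5 left.
Client V first at 11: only 5 left, fill 5.
Total = 21×30 + 20×15 + 19×40 + 15×60 + 11×5 = 2645.

2645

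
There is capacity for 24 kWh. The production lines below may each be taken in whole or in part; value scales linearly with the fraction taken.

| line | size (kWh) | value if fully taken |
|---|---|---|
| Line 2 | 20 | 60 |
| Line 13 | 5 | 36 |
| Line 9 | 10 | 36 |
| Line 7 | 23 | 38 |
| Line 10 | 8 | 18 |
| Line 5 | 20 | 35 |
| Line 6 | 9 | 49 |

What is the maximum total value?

121

Sort by value density: Line 13 36/5≈7.2, Line 6 49/9≈5.44, Line 9 36/10≈3.6, Line 2 60/20≈3, Line 10 18/8≈2.25, Line 5 35/20≈1.75, Line 7 38/23≈1.65.
All 5 kWh of Line 13 fit (value 36) ; 19 remain.
Take all of Line 6 (9 kWh, value 49) ; 10 kWh left.
Line 9: take in full, 10 kWh for value 36 ; 0 left.
Total value = 121.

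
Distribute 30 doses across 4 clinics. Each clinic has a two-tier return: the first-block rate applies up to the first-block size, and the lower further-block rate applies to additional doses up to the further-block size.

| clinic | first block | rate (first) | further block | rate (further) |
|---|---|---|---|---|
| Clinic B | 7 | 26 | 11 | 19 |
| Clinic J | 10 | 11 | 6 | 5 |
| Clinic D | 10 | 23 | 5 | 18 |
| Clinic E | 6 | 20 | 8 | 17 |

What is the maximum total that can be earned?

665

Order all 8 blocks by rate: Clinic B/T1 26 > Clinic D/T1 23 > Clinic E/T1 20 > Clinic B/T2 19 > Clinic D/T2 18 > Clinic E/T2 17 > Clinic J/T1 11 > Clinic J/T2 5.
Clinic B T1 at 26: fill all 7 → 23 left.
Clinic D/T1 (23): +10 → 13 left.
Clinic E T1 at 20: fill all 6 → 7 left.
7 remain; put them into Clinic B T2 at 19.
Total = 26×7 + 23×10 + 20×6 + 19×7 = 665.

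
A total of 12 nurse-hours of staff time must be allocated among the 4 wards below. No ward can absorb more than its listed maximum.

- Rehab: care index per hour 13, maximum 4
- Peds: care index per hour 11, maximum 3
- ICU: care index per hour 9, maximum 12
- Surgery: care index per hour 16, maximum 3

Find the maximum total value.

Highest care index per hour first: Surgery 16 > Rehab 13 > Peds 11 > ICU 9.
Give Surgery 3 to hit its cap of 3 — 9 left.
Rehab: +4 to 4 (cap) — 5 left.
Peds takes 3 to reach its cap of 3 — 2 left.
Only 2 left; ICU takes them to reach 2.
Total = 13×4 + 11×3 + 9×2 + 16×3 = 151.

151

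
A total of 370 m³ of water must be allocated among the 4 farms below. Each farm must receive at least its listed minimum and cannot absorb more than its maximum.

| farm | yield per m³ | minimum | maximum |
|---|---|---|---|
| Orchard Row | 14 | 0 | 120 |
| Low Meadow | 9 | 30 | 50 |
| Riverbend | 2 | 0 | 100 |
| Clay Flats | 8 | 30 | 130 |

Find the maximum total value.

3310

Meeting every minimum uses 0+30+0+30 = 60 m³, leaving 310.
Highest yield per m³ first: Orchard Row 14 > Low Meadow 9 > Clay Flats 8 > Riverbend 2.
Orchard Row takes 120 more to reach its cap of 120 — 190 left.
Low Meadow: +20 to 50 (cap) — 170 left.
Clay Flats: +100 to 130 (cap) — 70 left.
Riverbend has room for 100 more but only 70 remain, so it gets 70.
Total = 14×120 + 9×50 + 2×70 + 8×130 = 3310.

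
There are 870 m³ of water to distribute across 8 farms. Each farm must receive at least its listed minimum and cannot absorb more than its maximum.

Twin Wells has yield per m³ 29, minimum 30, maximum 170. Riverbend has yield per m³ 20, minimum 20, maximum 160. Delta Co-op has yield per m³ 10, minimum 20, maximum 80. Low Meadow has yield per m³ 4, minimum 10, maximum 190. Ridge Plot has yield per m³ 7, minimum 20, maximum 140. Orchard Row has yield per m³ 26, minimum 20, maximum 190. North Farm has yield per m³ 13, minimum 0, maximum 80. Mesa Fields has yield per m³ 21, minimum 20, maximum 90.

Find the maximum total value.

17470

Meeting every minimum uses 30+20+20+10+20+20+0+20 = 140 m³, leaving 730.
Rank by yield per m³: Twin Wells 29 > Orchard Row 26 > Mesa Fields 21 > Riverbend 20 > North Farm 13 > Delta Co-op 10 > Ridge Plot 7 > Low Meadow 4.
Twin Wells: +140 to 170 (cap) → 590 left.
Give Orchard Row 170 more to hit its cap of 190 → 420 left.
Mesa Fields takes 70 more to reach its cap of 90 → 350 left.
Give Riverbend 140 more to hit its cap of 160 → 210 left.
North Farm: +80 to 80 (cap) → 130 left.
Give Delta Co-op 60 more to hit its cap of 80 → 70 left.
Ridge Plot: +70 (room for 120) → 90. Pool exhausted.
Total = 29×170 + 20×160 + 10×80 + 4×10 + 7×90 + 26×190 + 13×80 + 21×90 = 17470.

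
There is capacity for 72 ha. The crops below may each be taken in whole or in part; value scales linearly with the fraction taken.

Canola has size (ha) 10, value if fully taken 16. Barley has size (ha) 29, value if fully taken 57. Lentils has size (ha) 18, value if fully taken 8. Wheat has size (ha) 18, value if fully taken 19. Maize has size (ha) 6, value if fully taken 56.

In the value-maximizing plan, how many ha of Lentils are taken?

9

Sort by value density: Maize 56/6≈9.33, Barley 57/29≈1.97, Canola 16/10≈1.6, Wheat 19/18≈1.06, Lentils 8/18≈0.444.
Maize: take in full, 6 ha for value 56 ; 66 left.
Take all of Barley (29 ha, value 57) ; 37 ha left.
Take all of Canola (10 ha, value 16) ; 27 ha left.
All 18 ha of Wheat fit (value 19) ; 9 remain.
Only 9 ha remain; take 9/18 of Lentils for value 8×9/18 = 4.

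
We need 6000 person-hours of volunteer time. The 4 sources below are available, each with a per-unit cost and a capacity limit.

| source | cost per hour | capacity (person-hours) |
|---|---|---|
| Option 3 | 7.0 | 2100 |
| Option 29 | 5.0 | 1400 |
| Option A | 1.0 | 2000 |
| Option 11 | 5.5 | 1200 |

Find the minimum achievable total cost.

Fill from the cheapest source first.
Take 2000 from Option A at 1.0 → need 4000 more.
Option 29 at 5.0: take all 1400 person-hours → 2600 still needed.
Option 11 at 5.5: take all 1200 person-hours → 1400 still needed.
Take 1400 from Option 3 at 7.0 to finish.
Cost = 2000×1.0 + 1400×5.0 + 1200×5.5 + 1400×7.0 = 25400.

25400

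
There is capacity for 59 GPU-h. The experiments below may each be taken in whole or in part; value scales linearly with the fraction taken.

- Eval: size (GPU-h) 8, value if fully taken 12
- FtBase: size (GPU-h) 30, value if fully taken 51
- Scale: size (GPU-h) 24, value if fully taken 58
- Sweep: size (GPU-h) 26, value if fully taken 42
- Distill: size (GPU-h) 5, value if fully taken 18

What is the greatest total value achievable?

Sort by value density: Distill 18/5≈3.6, Scale 58/24≈2.42, FtBase 51/30≈1.7, Sweep 42/26≈1.62, Eval 12/8≈1.5.
Distill: take in full, 5 GPU-h for value 18 — 54 left.
All 24 GPU-h of Scale fit (value 58) — 30 remain.
Take all of FtBase (30 GPU-h, value 51) — 0 GPU-h left.
Total value = 127.

127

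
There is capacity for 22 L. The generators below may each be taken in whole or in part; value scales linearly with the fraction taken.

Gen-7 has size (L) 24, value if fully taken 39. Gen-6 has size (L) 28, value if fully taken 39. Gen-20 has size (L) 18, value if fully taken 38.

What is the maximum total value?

Sort by value density: Gen-20 38/18≈2.11, Gen-7 39/24≈1.62, Gen-6 39/28≈1.39.
Take all of Gen-20 (18 L, value 38) ; 4 L left.
Only 4 L remain; take 4/24 of Gen-7 for value 39×4/24 = 6.5.
Total value = 44.5.

44.5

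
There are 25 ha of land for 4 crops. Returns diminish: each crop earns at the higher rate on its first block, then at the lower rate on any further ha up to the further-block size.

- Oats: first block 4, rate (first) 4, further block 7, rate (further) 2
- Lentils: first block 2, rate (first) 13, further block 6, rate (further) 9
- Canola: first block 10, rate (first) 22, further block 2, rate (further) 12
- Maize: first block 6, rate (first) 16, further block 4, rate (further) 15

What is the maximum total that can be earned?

435

Rank every tier by rate: Canola/tier1 22 > Maize/tier1 16 > Maize/tier2 15 > Lentils/tier1 13 > Canola/tier2 12 > Lentils/tier2 9 > Oats/tier1 4 > Oats/tier2 2.
Fill Canola tier1 block (10 at 22) — 15 left.
Maize/tier1 (16): +6 — 9 left.
Fill Maize tier2 block (4 at 15) — 5 left.
Lentils tier1 at 13: fill all 2 — 3 left.
Fill Canola tier2 block (2 at 12) — 1 left.
Lentils tier2 at 9: only 1 left, fill 1.
Total = 22×10 + 16×6 + 15×4 + 13×2 + 12×2 + 9×1 = 435.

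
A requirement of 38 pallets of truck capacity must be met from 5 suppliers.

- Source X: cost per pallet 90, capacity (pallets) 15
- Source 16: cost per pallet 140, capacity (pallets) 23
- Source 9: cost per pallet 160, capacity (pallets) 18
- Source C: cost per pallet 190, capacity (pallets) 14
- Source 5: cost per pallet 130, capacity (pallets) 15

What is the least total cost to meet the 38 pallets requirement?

4420

Cheapest first:
Source X (90): use full 15 → 23 pallets to go.
Source 5 (130): use full 15 → 8 pallets to go.
Take 8 from Source 16 at 140 to finish.
Source 9, Source C: unused.
Cost = 15×90 + 15×130 + 8×140 = 4420.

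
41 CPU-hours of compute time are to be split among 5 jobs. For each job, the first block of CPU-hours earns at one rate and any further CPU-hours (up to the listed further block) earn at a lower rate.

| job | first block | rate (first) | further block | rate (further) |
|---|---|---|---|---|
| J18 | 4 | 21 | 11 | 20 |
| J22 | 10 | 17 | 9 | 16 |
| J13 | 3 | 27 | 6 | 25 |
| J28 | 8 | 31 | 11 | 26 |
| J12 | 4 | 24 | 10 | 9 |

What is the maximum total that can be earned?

1045

Treat each block as its own option and order by rate: J28/first 31 > J13/first 27 > J28/second 26 > J13/second 25 > J12/first 24 > J18/first 21 > J18/second 20 > J22/first 17 > J22/second 16 > J12/second 9.
J28 first at 31: fill all 8 — 33 left.
J13/first (27): +3 — 30 left.
J28/second (26): +11 — 19 left.
J13/second (25): +6 — 13 left.
J12/first (24): +4 — 9 left.
J18 first at 21: fill all 4 — 5 left.
J18/second: +5 of 11 at 20; pool empty.
Total = 31×8 + 27×3 + 26×11 + 25×6 + 24×4 + 21×4 + 20×5 = 1045.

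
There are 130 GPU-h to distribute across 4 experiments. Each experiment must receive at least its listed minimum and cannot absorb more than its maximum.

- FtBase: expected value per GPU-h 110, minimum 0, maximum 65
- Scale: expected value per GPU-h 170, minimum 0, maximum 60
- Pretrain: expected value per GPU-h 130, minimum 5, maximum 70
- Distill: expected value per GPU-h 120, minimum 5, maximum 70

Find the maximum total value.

19250

Meeting every minimum uses 0+0+5+5 = 10 GPU-h, leaving 120.
Rank by expected value per GPU-h: Scale 170 > Pretrain 130 > Distill 120 > FtBase 110.
Scale: +60 to 60 (cap) — 60 left.
Pretrain has room for 65 more but only 60 remain, so it gets 65.
Total = 170×60 + 130×65 + 120×5 = 19250.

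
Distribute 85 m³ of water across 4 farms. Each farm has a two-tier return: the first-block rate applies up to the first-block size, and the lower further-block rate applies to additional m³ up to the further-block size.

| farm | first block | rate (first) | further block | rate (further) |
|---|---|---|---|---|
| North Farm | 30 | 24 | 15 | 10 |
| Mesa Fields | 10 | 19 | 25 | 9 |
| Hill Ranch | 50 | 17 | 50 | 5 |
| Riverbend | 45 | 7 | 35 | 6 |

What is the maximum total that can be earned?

Rank every tier by rate: North Farm/tier1 24 > Mesa Fields/tier1 19 > Hill Ranch/tier1 17 > North Farm/tier2 10 > Mesa Fields/tier2 9 > Riverbend/tier1 7 > Riverbend/tier2 6 > Hill Ranch/tier2 5.
North Farm tier1 at 24: fill all 30 — 55 left.
Mesa Fields/tier1 (19): +10 — 45 left.
Hill Ranch tier1 at 17: only 45 left, fill 45.
Total = 24×30 + 19×10 + 17×45 = 1675.

1675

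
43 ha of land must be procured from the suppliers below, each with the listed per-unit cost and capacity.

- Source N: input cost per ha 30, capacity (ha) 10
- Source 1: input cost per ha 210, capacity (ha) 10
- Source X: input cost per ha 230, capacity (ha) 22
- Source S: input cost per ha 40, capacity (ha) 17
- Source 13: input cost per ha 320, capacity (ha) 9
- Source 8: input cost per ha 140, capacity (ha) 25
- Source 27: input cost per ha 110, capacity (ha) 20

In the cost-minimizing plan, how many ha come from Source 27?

16

Fill from the cheapest supplier first.
Source N (30): use full 10 → 33 ha to go.
Source S at 40: take all 17 ha → 16 still needed.
Source 27 (110): take the remaining 16 → done.
Source 8, Source 1, Source X, Source 13: unused.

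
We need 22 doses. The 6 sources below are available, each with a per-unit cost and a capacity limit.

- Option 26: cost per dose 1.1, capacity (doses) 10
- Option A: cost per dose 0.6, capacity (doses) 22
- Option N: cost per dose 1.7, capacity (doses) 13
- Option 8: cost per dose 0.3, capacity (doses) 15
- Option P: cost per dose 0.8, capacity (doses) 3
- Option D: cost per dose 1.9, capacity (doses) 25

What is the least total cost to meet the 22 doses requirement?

Cheapest first:
Option 8 at 0.3: take all 15 doses → 7 still needed.
Option A (0.6): take the remaining 7 → done.
Option P, Option 26, Option N, Option D: unused.
Cost = 15×0.3 + 7×0.6 = 8.7.

8.7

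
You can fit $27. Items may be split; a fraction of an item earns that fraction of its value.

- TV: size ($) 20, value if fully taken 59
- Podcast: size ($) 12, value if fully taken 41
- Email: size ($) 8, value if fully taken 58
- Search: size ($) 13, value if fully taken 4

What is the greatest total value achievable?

119.65

Sort by value density: Email 58/8≈7.25, Podcast 41/12≈3.42, TV 59/20≈2.95, Search 4/13≈0.308.
All 8 $ of Email fit (value 58) — 19 remain.
All 12 $ of Podcast fit (value 41) — 7 remain.
7 $ left: a 7/20 share of TV gives 59×7/20 = 20.65.
Total value = 119.65.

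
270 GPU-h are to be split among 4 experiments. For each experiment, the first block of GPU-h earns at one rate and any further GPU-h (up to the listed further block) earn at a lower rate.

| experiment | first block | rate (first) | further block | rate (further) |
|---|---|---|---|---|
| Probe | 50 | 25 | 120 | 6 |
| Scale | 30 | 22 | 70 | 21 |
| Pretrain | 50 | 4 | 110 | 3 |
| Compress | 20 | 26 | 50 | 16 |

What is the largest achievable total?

Order all 8 blocks by rate: Compress/T1 26 > Probe/T1 25 > Scale/T1 22 > Scale/T2 21 > Compress/T2 16 > Probe/T2 6 > Pretrain/T1 4 > Pretrain/T2 3.
Fill Compress T1 block (20 at 26) ; 250 left.
Probe T1 at 25: fill all 50 ; 200 left.
Scale T1 at 22: fill all 30 ; 170 left.
Scale/T2 (21): +70 ; 100 left.
Compress T2 at 16: fill all 50 ; 50 left.
Probe T2 at 6: only 50 left, fill 50.
Total = 26×20 + 25×50 + 22×30 + 21×70 + 16×50 + 6×50 = 5000.

5000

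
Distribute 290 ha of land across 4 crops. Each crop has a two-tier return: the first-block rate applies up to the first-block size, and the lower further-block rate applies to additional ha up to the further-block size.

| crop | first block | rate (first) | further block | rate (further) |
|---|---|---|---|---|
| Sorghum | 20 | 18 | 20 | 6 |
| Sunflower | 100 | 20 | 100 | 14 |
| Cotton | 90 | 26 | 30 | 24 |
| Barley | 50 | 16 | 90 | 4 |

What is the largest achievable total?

6220

Order all 8 blocks by rate: Cotton/T1 26 > Cotton/T2 24 > Sunflower/T1 20 > Sorghum/T1 18 > Barley/T1 16 > Sunflower/T2 14 > Sorghum/T2 6 > Barley/T2 4.
Cotton T1 at 26: fill all 90 → 200 left.
Cotton/T2 (24): +30 → 170 left.
Sunflower T1 at 20: fill all 100 → 70 left.
Sorghum/T1 (18): +20 → 50 left.
Barley T1 at 16: fill all 50 → 0 left.
Total = 26×90 + 24×30 + 20×100 + 18×20 + 16×50 = 6220.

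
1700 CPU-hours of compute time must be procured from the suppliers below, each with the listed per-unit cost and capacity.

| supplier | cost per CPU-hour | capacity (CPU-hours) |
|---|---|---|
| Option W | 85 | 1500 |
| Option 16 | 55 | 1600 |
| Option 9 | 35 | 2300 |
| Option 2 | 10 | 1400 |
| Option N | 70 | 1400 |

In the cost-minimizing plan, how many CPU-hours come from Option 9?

300

Cheapest first:
Take 1400 from Option 2 at 10 → need 300 more.
Take 300 from Option 9 at 35 to finish.
Option 16, Option N, Option W: unused.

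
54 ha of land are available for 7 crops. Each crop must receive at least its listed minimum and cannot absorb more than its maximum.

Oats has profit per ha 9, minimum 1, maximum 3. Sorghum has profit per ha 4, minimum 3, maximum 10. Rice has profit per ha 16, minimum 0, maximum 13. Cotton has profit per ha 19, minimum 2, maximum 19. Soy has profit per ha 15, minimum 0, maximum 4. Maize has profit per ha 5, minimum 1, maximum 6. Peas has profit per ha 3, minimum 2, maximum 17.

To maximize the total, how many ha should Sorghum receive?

7

Meeting every minimum uses 1+3+0+2+0+1+2 = 9 ha, leaving 45.
Highest profit per ha first: Cotton 19 > Rice 16 > Soy 15 > Oats 9 > Maize 5 > Sorghum 4 > Peas 3.
Cotton takes 17 more to reach its cap of 19 — 28 left.
Give Rice 13 more to hit its cap of 13 — 15 left.
Soy: +4 to 4 (cap) — 11 left.
Oats: +2 to 3 (cap) — 9 left.
Maize: +5 to 6 (cap) — 4 left.
Only 4 left; Sorghum takes them to reach 7.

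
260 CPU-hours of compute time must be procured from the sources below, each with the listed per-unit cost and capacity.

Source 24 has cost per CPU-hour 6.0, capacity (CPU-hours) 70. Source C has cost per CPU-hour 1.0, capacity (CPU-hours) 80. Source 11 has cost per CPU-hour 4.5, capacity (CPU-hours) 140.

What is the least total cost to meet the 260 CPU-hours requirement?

Use sources in increasing cost order.
Source C at 1.0: take all 80 CPU-hours ; 180 still needed.
Source 11 at 4.5: take all 140 CPU-hours ; 40 still needed.
Take 40 from Source 24 at 6.0 to finish.
Cost = 80×1.0 + 140×4.5 + 40×6.0 = 950.

950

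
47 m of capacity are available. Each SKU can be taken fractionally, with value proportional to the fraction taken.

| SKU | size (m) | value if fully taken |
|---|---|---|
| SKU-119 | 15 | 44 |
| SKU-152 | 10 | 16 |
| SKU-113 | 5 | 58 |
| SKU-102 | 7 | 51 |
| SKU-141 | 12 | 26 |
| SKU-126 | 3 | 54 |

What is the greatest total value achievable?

Rank by value-to-size ratio: SKU-126 54/3≈18, SKU-113 58/5≈11.6, SKU-102 51/7≈7.29, SKU-119 44/15≈2.93, SKU-141 26/12≈2.17, SKU-152 16/10≈1.6.
SKU-126: take in full, 3 m for value 54 — 44 left.
Take all of SKU-113 (5 m, value 58) — 39 m left.
Take all of SKU-102 (7 m, value 51) — 32 m left.
All 15 m of SKU-119 fit (value 44) — 17 remain.
Take all of SKU-141 (12 m, value 26) — 5 m left.
5 m left: a 5/10 share of SKU-152 gives 16×5/10 = 8.
Total value = 241.

241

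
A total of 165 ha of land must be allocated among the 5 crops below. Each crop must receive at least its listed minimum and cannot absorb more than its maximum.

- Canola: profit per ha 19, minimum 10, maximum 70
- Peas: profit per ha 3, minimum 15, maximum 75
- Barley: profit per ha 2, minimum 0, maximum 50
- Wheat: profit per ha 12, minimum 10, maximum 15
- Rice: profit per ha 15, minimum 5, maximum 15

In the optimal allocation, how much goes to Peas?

65

Meeting every minimum uses 10+15+0+10+5 = 40 ha, leaving 125.
Order the crops by profit per ha: Canola 19 > Rice 15 > Wheat 12 > Peas 3 > Barley 2.
Give Canola 60 more to hit its cap of 70 — 65 left.
Give Rice 10 more to hit its cap of 15 — 55 left.
Wheat: +5 to 15 (cap) — 50 left.
Peas has room for 60 more but only 50 remain, so it gets 65.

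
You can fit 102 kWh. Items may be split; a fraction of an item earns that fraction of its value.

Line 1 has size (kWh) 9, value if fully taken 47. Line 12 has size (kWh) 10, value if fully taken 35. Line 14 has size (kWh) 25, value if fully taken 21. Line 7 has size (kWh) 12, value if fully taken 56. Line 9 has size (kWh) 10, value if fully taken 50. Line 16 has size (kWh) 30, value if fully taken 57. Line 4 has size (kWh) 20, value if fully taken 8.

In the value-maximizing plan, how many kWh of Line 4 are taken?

6

Rank by value-to-size ratio: Line 1 47/9≈5.22, Line 9 50/10≈5, Line 7 56/12≈4.67, Line 12 35/10≈3.5, Line 16 57/30≈1.9, Line 14 21/25≈0.84, Line 4 8/20≈0.4.
Take all of Line 1 (9 kWh, value 47) — 93 kWh left.
Take all of Line 9 (10 kWh, value 50) — 83 kWh left.
All 12 kWh of Line 7 fit (value 56) — 71 remain.
Take all of Line 12 (10 kWh, value 35) — 61 kWh left.
All 30 kWh of Line 16 fit (value 57) — 31 remain.
Take all of Line 14 (25 kWh, value 21) — 6 kWh left.
Fill the last 6 kWh with part of Line 4: 6/20 of it earns 2.4.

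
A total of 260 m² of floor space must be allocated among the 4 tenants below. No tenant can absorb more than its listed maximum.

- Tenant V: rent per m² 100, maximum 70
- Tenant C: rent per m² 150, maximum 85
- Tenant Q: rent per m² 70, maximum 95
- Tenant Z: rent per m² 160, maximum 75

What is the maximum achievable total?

Rank by rent per m²: Tenant Z 160 > Tenant C 150 > Tenant V 100 > Tenant Q 70.
Give Tenant Z 75 to hit its cap of 75 → 185 left.
Tenant C: +85 to 85 (cap) → 100 left.
Tenant V: +70 to 70 (cap) → 30 left.
Only 30 left; Tenant Q takes them to reach 30.
Total = 100×70 + 150×85 + 70×30 + 160×75 = 33850.

33850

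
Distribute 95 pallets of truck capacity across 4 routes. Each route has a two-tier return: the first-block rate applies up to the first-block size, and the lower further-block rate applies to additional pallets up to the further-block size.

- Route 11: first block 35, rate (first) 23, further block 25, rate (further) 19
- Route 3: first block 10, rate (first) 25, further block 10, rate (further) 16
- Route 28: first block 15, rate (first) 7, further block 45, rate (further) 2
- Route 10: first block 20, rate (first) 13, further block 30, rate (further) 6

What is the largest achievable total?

Rank every tier by rate: Route 3/first 25 > Route 11/first 23 > Route 11/second 19 > Route 3/second 16 > Route 10/first 13 > Route 28/first 7 > Route 10/second 6 > Route 28/second 2.
Route 3/first (25): +10 — 85 left.
Route 11 first at 23: fill all 35 — 50 left.
Route 11 second at 19: fill all 25 — 25 left.
Route 3 second at 16: fill all 10 — 15 left.
Route 10 first at 13: only 15 left, fill 15.
Total = 25×10 + 23×35 + 19×25 + 16×10 + 13×15 = 1885.

1885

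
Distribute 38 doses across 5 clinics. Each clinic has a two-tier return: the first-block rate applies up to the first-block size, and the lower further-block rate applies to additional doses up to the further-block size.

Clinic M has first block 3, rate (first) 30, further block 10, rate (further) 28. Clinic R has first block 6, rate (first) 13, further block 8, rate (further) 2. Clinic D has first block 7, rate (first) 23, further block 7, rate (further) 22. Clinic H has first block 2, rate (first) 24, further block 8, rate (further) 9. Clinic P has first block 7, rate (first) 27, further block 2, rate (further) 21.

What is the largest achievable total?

964

Order all 10 blocks by rate: Clinic M/first 30 > Clinic M/second 28 > Clinic P/first 27 > Clinic H/first 24 > Clinic D/first 23 > Clinic D/second 22 > Clinic P/second 21 > Clinic R/first 13 > Clinic H/second 9 > Clinic R/second 2.
Fill Clinic M first block (3 at 30) → 35 left.
Clinic M second at 28: fill all 10 → 25 left.
Clinic P/first (27): +7 → 18 left.
Fill Clinic H first block (2 at 24) → 16 left.
Clinic D first at 23: fill all 7 → 9 left.
Clinic D/second (22): +7 → 2 left.
Clinic P/second (21): +2 → 0 left.
Total = 30×3 + 28×10 + 27×7 + 24×2 + 23×7 + 22×7 + 21×2 = 964.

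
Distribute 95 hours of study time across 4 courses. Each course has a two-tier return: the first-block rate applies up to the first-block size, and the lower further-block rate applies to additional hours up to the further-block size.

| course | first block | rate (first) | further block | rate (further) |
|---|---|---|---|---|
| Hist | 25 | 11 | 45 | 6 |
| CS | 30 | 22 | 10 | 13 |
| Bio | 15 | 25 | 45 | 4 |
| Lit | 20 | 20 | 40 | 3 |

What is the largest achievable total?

Rank every tier by rate: Bio/first 25 > CS/first 22 > Lit/first 20 > CS/second 13 > Hist/first 11 > Hist/second 6 > Bio/second 4 > Lit/second 3.
Fill Bio first block (15 at 25) — 80 left.
CS first at 22: fill all 30 — 50 left.
Lit/first (20): +20 — 30 left.
Fill CS second block (10 at 13) — 20 left.
Hist/first: +20 of 25 at 11; pool empty.
Total = 25×15 + 22×30 + 20×20 + 13×10 + 11×20 = 1785.

1785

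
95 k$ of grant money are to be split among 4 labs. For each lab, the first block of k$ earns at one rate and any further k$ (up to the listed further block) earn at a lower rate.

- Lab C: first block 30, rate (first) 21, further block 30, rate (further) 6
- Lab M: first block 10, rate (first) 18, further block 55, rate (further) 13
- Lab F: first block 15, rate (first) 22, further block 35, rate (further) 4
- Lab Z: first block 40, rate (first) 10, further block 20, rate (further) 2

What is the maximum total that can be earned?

1660

Rank every tier by rate: Lab F/tier1 22 > Lab C/tier1 21 > Lab M/tier1 18 > Lab M/tier2 13 > Lab Z/tier1 10 > Lab C/tier2 6 > Lab F/tier2 4 > Lab Z/tier2 2.
Lab F tier1 at 22: fill all 15 ; 80 left.
Lab C/tier1 (21): +30 ; 50 left.
Lab M/tier1 (18): +10 ; 40 left.
Lab M tier2 at 13: only 40 left, fill 40.
Total = 22×15 + 21×30 + 18×10 + 13×40 = 1660.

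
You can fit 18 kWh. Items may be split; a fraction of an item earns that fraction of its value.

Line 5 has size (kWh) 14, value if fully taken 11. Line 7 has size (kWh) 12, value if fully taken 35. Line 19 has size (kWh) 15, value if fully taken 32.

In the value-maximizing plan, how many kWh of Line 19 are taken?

Rank by value-to-size ratio: Line 7 35/12≈2.92, Line 19 32/15≈2.13, Line 5 11/14≈0.786.
Line 7: take in full, 12 kWh for value 35 → 6 left.
Only 6 kWh remain; take 6/15 of Line 19 for value 32×6/15 = 12.8.

6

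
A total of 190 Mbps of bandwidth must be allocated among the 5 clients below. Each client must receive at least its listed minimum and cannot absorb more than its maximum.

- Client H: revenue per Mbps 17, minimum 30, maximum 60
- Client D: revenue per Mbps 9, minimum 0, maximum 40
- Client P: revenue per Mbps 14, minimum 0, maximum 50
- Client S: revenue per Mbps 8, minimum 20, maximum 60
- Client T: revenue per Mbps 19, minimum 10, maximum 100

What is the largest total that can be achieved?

Meeting every minimum uses 30+0+0+20+10 = 60 Mbps, leaving 130.
Order the clients by revenue per Mbps: Client T 19 > Client H 17 > Client P 14 > Client D 9 > Client S 8.
Client T: +90 to 100 (cap) ; 40 left.
Client H: +30 to 60 (cap) ; 10 left.
Client P has room for 50 more but only 10 remain, so it gets 10.
Total = 17×60 + 14×10 + 8×20 + 19×100 = 3220.

3220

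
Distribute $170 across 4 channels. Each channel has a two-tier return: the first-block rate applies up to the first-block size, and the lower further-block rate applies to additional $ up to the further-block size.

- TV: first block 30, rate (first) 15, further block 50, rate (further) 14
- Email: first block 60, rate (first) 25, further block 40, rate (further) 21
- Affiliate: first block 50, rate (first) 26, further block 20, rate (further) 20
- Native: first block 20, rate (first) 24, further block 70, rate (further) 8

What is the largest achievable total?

4120

Treat each block as its own option and order by rate: Affiliate/first 26 > Email/first 25 > Native/first 24 > Email/second 21 > Affiliate/second 20 > TV/first 15 > TV/second 14 > Native/second 8.
Fill Affiliate first block (50 at 26) → 120 left.
Email first at 25: fill all 60 → 60 left.
Native first at 24: fill all 20 → 40 left.
Fill Email second block (40 at 21) → 0 left.
Total = 26×50 + 25×60 + 24×20 + 21×40 = 4120.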